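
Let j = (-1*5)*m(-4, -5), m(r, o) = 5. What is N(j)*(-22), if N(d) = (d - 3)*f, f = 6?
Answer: 3696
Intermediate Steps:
j = -25 (j = -1*5*5 = -5*5 = -25)
N(d) = -18 + 6*d (N(d) = (d - 3)*6 = (-3 + d)*6 = -18 + 6*d)
N(j)*(-22) = (-18 + 6*(-25))*(-22) = (-18 - 150)*(-22) = -168*(-22) = 3696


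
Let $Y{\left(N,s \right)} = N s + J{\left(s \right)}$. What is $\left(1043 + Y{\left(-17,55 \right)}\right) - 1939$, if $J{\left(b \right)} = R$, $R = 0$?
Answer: $-1831$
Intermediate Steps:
$J{\left(b \right)} = 0$
$Y{\left(N,s \right)} = N s$ ($Y{\left(N,s \right)} = N s + 0 = N s$)
$\left(1043 + Y{\left(-17,55 \right)}\right) - 1939 = \left(1043 - 935\right) - 1939 = 108 - 1939 = -1831$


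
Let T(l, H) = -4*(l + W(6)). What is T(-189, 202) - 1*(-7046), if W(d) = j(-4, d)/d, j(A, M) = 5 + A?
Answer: 23404/3 ≈ 7801.3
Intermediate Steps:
W(d) = 1/d (W(d) = (5 - 4)/d = 1/d)
T(l, H) = -2/3 - 4*l (T(l, H) = -4*(l + 1/6) = -4*(1/6 + l) = -2/3 - 4*l)
T(-189, 202) - 1*(-7046) = (-2/3 - 4*(-189)) - 1*(-7046) = (-2/3 + 756) + 7046 = 2266/3 + 7046 = 23404/3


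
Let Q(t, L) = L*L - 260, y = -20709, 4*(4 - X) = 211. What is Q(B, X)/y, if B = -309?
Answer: -2605/25488 ≈ -0.10220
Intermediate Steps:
X = -195/4 (X = 4 - ¼*211 = 4 - 211/4 = -195/4 ≈ -48.750)
Q(t, L) = -260 + L² (Q(t, L) = L² - 260 = -260 + L²)
Q(B, X)/y = (-260 + (-195/4)²)/(-20709) = (-260 + 38025/16)*(-1/20709) = (33865/16)*(-1/20709) = -2605/25488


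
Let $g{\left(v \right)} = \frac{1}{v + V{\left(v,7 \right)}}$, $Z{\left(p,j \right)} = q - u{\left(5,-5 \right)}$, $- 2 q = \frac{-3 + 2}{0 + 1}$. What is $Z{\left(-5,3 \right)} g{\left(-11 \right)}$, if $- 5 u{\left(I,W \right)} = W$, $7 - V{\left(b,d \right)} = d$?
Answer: $\frac{1}{22} \approx 0.045455$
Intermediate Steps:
$V{\left(b,d \right)} = 7 - d$
$u{\left(I,W \right)} = - \frac{W}{5}$
$q = \frac{1}{2}$ ($q = - \frac{\left(-3 + 2\right) \frac{1}{0 + 1}}{2} = - \frac{\left(-1\right) 1^{-1}}{2} = - \frac{\left(-1\right) 1}{2} = \left(- \frac{1}{2}\right) \left(-1\right) = \frac{1}{2} \approx 0.5$)
$Z{\left(p,j \right)} = - \frac{1}{2}$ ($Z{\left(p,j \right)} = \frac{1}{2} - \left(- \frac{1}{5}\right) \left(-5\right) = \frac{1}{2} - 1 = - \frac{1}{2}$)
$g{\left(v \right)} = \frac{1}{v}$ ($g{\left(v \right)} = \frac{1}{v + \left(7 - 7\right)} = \frac{1}{v + 0} = \frac{1}{v}$)
$Z{\left(-5,3 \right)} g{\left(-11 \right)} = - \frac{1}{2 \left(-11\right)} = \left(- \frac{1}{2}\right) \left(- \frac{1}{11}\right) = \frac{1}{22}$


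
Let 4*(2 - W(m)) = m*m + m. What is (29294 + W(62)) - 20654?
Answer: 15331/2 ≈ 7665.5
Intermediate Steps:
W(m) = 2 - m/4 - m²/4 (W(m) = 2 - (m*m + m)/4 = 2 - (m² + m)/4 = 2 - (m + m²)/4 = 2 + (-m/4 - m²/4) = 2 - m/4 - m²/4)
(29294 + W(62)) - 20654 = (29294 + (2 - ¼*62 - ¼*62²)) - 20654 = (29294 + (2 - 31/2 - ¼*3844)) - 20654 = (29294 + (2 - 31/2 - 961)) - 20654 = (29294 - 1949/2) - 20654 = 56639/2 - 20654 = 15331/2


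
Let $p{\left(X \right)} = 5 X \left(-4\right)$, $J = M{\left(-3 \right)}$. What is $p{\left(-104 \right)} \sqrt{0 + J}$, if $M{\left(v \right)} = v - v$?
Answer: $0$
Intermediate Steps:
$M{\left(v \right)} = 0$
$J = 0$
$p{\left(X \right)} = - 20 X$
$p{\left(-104 \right)} \sqrt{0 + J} = \left(-20\right) \left(-104\right) \sqrt{0 + 0} = 2080 \sqrt{0} = 2080 \cdot 0 = 0$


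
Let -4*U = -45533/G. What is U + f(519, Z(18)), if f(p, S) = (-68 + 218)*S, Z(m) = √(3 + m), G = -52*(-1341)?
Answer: 45533/278928 + 150*√21 ≈ 687.55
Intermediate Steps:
G = 69732
f(p, S) = 150*S
U = 45533/278928 (U = -(-45533)/(4*69732) = -¼*(-45533/69732) = 45533/278928 ≈ 0.16324)
U + f(519, Z(18)) = 45533/278928 + 150*√(3 + 18) = 45533/278928 + 150*√21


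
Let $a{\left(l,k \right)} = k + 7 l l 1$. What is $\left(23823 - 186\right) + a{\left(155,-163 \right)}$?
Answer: $191649$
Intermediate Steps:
$a{\left(l,k \right)} = k + 7 l^{2}$ ($a{\left(l,k \right)} = k + 7 l^{2} \cdot 1 = k + 7 l^{2}$)
$\left(23823 - 186\right) + a{\left(155,-163 \right)} = \left(23823 - 186\right) - \left(163 - 7 \cdot 155^{2}\right) = \left(23823 - 186\right) + \left(-163 + 7 \cdot 24025\right) = 23637 + \left(-163 + 168175\right) = 23637 + 168012 = 191649$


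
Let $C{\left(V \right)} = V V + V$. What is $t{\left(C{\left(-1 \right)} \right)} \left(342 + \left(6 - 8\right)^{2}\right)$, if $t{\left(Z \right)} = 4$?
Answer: $1384$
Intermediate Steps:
$C{\left(V \right)} = V + V^{2}$ ($C{\left(V \right)} = V^{2} + V = V + V^{2}$)
$t{\left(C{\left(-1 \right)} \right)} \left(342 + \left(6 - 8\right)^{2}\right) = 4 \left(342 + \left(6 - 8\right)^{2}\right) = 4 \left(342 + \left(-2\right)^{2}\right) = 4 \left(342 + 4\right) = 4 \cdot 346 = 1384$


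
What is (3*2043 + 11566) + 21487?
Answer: 39182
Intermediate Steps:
(3*2043 + 11566) + 21487 = (6129 + 11566) + 21487 = 17695 + 21487 = 39182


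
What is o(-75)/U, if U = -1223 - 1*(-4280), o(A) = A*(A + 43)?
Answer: 800/1019 ≈ 0.78508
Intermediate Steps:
o(A) = A*(43 + A)
U = 3057 (U = -1223 + 4280 = 3057)
o(-75)/U = -75*(43 - 75)/3057 = -75*(-32)*(1/3057) = 2400*(1/3057) = 800/1019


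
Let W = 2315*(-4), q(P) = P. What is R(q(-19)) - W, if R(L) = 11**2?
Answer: 9381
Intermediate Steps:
R(L) = 121
W = -9260
R(q(-19)) - W = 121 - 1*(-9260) = 121 + 9260 = 9381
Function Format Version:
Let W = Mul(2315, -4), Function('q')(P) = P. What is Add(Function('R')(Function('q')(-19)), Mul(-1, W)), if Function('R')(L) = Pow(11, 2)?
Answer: 9381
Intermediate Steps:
Function('R')(L) = 121
W = -9260
Add(Function('R')(Function('q')(-19)), Mul(-1, W)) = Add(121, Mul(-1, -9260)) = Add(121, 9260) = 9381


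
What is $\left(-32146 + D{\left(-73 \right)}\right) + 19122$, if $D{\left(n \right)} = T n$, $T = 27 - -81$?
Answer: $-20908$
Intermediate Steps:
$T = 108$ ($T = 27 + 81 = 108$)
$D{\left(n \right)} = 108 n$
$\left(-32146 + D{\left(-73 \right)}\right) + 19122 = \left(-32146 + 108 \left(-73\right)\right) + 19122 = \left(-32146 - 7884\right) + 19122 = -40030 + 19122 = -20908$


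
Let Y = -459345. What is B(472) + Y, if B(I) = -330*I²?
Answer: -73978065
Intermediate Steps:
B(472) + Y = -330*472² - 459345 = -330*222784 - 459345 = -73518720 - 459345 = -73978065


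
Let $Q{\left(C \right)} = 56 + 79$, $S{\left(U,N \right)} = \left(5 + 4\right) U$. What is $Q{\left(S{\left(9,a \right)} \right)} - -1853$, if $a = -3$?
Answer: $1988$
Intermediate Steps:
$S{\left(U,N \right)} = 9 U$
$Q{\left(C \right)} = 135$
$Q{\left(S{\left(9,a \right)} \right)} - -1853 = 135 - -1853 = 135 + 1853 = 1988$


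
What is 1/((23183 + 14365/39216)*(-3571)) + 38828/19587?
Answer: 126059232799105892/63591279692009061 ≈ 1.9823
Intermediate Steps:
1/((23183 + 14365/39216)*(-3571)) + 38828/19587 = -1/3571/(23183 + 14365*(1/39216)) + 38828*(1/19587) = -1/3571/(23183 + 14365/39216) + 38828/19587 = -1/3571/(909158893/39216) + 38828/19587 = (39216/909158893)*(-1/3571) + 38828/19587 = -39216/3246606406903 + 38828/19587 = 126059232799105892/63591279692009061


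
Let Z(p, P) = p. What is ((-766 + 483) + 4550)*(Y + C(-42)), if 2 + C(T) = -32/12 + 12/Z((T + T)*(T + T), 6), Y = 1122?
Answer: 2803389131/588 ≈ 4.7677e+6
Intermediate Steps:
C(T) = -14/3 + 3/T² (C(T) = -2 + (-32/12 + 12/(((T + T)*(T + T)))) = -2 + (-32*1/12 + 12/(((2*T)*(2*T)))) = -2 + (-8/3 + 12/((4*T²))) = -2 + (-8/3 + 12*(1/(4*T²))) = -2 + (-8/3 + 3/T²) = -14/3 + 3/T²)
((-766 + 483) + 4550)*(Y + C(-42)) = ((-766 + 483) + 4550)*(1122 + (-14/3 + 3/(-42)²)) = (-283 + 4550)*(1122 + (-14/3 + 3*(1/1764))) = 4267*(1122 + (-14/3 + 1/588)) = 4267*(1122 - 2743/588) = 4267*(656993/588) = 2803389131/588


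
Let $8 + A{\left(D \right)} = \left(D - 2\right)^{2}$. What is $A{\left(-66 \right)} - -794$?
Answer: $5410$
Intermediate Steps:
$A{\left(D \right)} = -8 + \left(-2 + D\right)^{2}$ ($A{\left(D \right)} = -8 + \left(D - 2\right)^{2} = -8 + \left(-2 + D\right)^{2}$)
$A{\left(-66 \right)} - -794 = \left(-8 + \left(-2 - 66\right)^{2}\right) - -794 = \left(-8 + \left(-68\right)^{2}\right) + 794 = \left(-8 + 4624\right) + 794 = 4616 + 794 = 5410$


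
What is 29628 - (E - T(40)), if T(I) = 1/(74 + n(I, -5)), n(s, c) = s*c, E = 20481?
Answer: 1152521/126 ≈ 9147.0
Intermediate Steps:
n(s, c) = c*s
T(I) = 1/(74 - 5*I)
29628 - (E - T(40)) = 29628 - (20481 - (-1)/(-74 + 5*40)) = 29628 - (20481 - (-1)/(-74 + 200)) = 29628 - (20481 - (-1)/126) = 29628 - (20481 - 1*(-1/126)) = 29628 - (20481 + 1/126) = 29628 - 1*2580607/126 = 29628 - 2580607/126 = 1152521/126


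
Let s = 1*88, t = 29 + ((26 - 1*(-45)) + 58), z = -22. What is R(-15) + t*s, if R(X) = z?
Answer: 13882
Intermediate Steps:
R(X) = -22
t = 158 (t = 29 + ((26 + 45) + 58) = 29 + (71 + 58) = 29 + 129 = 158)
s = 88
R(-15) + t*s = -22 + 158*88 = -22 + 13904 = 13882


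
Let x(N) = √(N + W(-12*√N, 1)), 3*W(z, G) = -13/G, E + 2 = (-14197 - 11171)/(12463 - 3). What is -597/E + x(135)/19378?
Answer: 265665/1796 + 7*√6/29067 ≈ 147.92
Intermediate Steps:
E = -1796/445 (E = -2 + (-14197 - 11171)/(12463 - 3) = -2 - 25368/12460 = -2 - 25368*1/12460 = -2 - 906/445 = -1796/445 ≈ -4.0360)
W(z, G) = -13/(3*G) (W(z, G) = (-13/G)/3 = -13/(3*G))
x(N) = √(-13/3 + N) (x(N) = √(N - 13/3/1) = √(N - 13/3*1) = √(N - 13/3) = √(-13/3 + N))
-597/E + x(135)/19378 = -597/(-1796/445) + (√(-39 + 9*135)/3)/19378 = -597*(-445/1796) + (√(-39 + 1215)/3)*(1/19378) = 265665/1796 + (√1176/3)*(1/19378) = 265665/1796 + ((14*√6)/3)*(1/19378) = 265665/1796 + (14*√6/3)*(1/19378) = 265665/1796 + 7*√6/29067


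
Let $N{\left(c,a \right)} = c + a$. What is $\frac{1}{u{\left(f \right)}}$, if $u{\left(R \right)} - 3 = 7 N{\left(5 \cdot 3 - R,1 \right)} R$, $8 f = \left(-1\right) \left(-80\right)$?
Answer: $\frac{1}{423} \approx 0.0023641$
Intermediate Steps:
$N{\left(c,a \right)} = a + c$
$f = 10$ ($f = \frac{\left(-1\right) \left(-80\right)}{8} = \frac{1}{8} \cdot 80 = 10$)
$u{\left(R \right)} = 3 + R \left(112 - 7 R\right)$ ($u{\left(R \right)} = 3 + 7 \left(1 - \left(-15 + R\right)\right) R = 3 + 7 \left(16 - R\right) R = 3 + \left(112 - 7 R\right) R = 3 + R \left(112 - 7 R\right)$)
$\frac{1}{u{\left(f \right)}} = \frac{1}{3 - 70 \left(-16 + 10\right)} = \frac{1}{3 - 70 \left(-6\right)} = \frac{1}{3 + 420} = \frac{1}{423}$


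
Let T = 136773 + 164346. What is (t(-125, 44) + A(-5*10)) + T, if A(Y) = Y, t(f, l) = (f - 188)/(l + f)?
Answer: 24386902/81 ≈ 3.0107e+5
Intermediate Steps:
t(f, l) = (-188 + f)/(f + l)
T = 301119
(t(-125, 44) + A(-5*10)) + T = ((-188 - 125)/(-125 + 44) - 5*10) + 301119 = (-313/(-81) - 50) + 301119 = (-1/81*(-313) - 50) + 301119 = (313/81 - 50) + 301119 = -3737/81 + 301119 = 24386902/81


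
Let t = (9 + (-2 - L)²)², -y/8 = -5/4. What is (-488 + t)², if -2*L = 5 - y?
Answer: 34586161/256 ≈ 1.3510e+5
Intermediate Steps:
y = 10 (y = -(-40)/4 = -8*(-5/4) = 10)
L = 5/2 (L = -(5 - 1*10)/2 = -(5 - 10)/2 = -½*(-5) = 5/2 ≈ 2.5000)
t = 13689/16 (t = (9 + (-2 - 1*5/2)²)² = (9 + (-2 - 5/2)²)² = (9 + (-9/2)²)² = (9 + 81/4)² = (117/4)² = 13689/16 ≈ 855.56)
(-488 + t)² = (-488 + 13689/16)² = (5881/16)² = 34586161/256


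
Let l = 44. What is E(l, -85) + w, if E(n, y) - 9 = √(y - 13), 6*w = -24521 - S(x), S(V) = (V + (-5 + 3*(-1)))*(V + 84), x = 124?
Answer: -48595/6 + 7*I*√2 ≈ -8099.2 + 9.8995*I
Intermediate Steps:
S(V) = (-8 + V)*(84 + V) (S(V) = (V + (-5 - 3))*(84 + V) = (V - 8)*(84 + V) = (-8 + V)*(84 + V))
w = -48649/6 (w = (-24521 - (-672 + 124² + 76*124))/6 = (-24521 - (-672 + 15376 + 9424))/6 = (-24521 - 1*24128)/6 = (-24521 - 24128)/6 = (⅙)*(-48649) = -48649/6 ≈ -8108.2)
E(n, y) = 9 + √(-13 + y) (E(n, y) = 9 + √(y - 13) = 9 + √(-13 + y))
E(l, -85) + w = (9 + √(-13 - 85)) - 48649/6 = (9 + √(-98)) - 48649/6 = (9 + 7*I*√2) - 48649/6 = -48595/6 + 7*I*√2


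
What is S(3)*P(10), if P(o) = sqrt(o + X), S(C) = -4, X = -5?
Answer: -4*sqrt(5) ≈ -8.9443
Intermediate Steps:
P(o) = sqrt(-5 + o) (P(o) = sqrt(o - 5) = sqrt(-5 + o))
S(3)*P(10) = -4*sqrt(-5 + 10) = -4*sqrt(5)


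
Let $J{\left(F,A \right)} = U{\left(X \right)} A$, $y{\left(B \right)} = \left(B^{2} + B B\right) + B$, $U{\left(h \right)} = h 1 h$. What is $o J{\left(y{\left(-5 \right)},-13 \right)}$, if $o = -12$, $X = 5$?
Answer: $3900$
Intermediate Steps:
$U{\left(h \right)} = h^{2}$ ($U{\left(h \right)} = h h = h^{2}$)
$y{\left(B \right)} = B + 2 B^{2}$ ($y{\left(B \right)} = \left(B^{2} + B^{2}\right) + B = 2 B^{2} + B = B + 2 B^{2}$)
$J{\left(F,A \right)} = 25 A$ ($J{\left(F,A \right)} = 5^{2} A = 25 A$)
$o J{\left(y{\left(-5 \right)},-13 \right)} = - 12 \cdot 25 \left(-13\right) = \left(-12\right) \left(-325\right) = 3900$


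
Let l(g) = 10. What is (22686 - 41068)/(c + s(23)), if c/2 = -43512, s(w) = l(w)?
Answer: 9191/43507 ≈ 0.21125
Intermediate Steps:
s(w) = 10
c = -87024 (c = 2*(-43512) = -87024)
(22686 - 41068)/(c + s(23)) = (22686 - 41068)/(-87024 + 10) = -18382/(-87014) = -18382*(-1/87014) = 9191/43507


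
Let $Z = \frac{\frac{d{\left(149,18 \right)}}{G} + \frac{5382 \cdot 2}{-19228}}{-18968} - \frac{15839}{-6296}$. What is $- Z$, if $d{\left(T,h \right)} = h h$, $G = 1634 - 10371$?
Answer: $- \frac{8572024033949}{3407335579241} \approx -2.5158$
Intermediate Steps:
$G = -8737$ ($G = 1634 - 10371 = -8737$)
$d{\left(T,h \right)} = h^{2}$
$Z = \frac{8572024033949}{3407335579241}$ ($Z = \frac{\frac{18^{2}}{-8737} + \frac{5382 \cdot 2}{-19228}}{-18968} - \frac{15839}{-6296} = \left(324 \left(- \frac{1}{8737}\right) + 10764 \left(- \frac{1}{19228}\right)\right) \left(- \frac{1}{18968}\right) - - \frac{15839}{6296} = \left(- \frac{324}{8737} - \frac{117}{209}\right) \left(- \frac{1}{18968}\right) + \frac{15839}{6296} = \left(- \frac{1089945}{1826033}\right) \left(- \frac{1}{18968}\right) + \frac{15839}{6296} = \frac{1089945}{34636193944} + \frac{15839}{6296} = \frac{8572024033949}{3407335579241} \approx 2.5158$)
$- Z = \left(-1\right) \frac{8572024033949}{3407335579241} = - \frac{8572024033949}{3407335579241}$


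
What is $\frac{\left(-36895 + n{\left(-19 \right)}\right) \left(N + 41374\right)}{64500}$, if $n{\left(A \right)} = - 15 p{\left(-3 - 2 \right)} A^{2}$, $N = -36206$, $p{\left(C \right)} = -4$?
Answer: $- \frac{3936724}{3225} \approx -1220.7$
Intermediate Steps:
$n{\left(A \right)} = 60 A^{2}$ ($n{\left(A \right)} = \left(-15\right) \left(-4\right) A^{2} = 60 A^{2}$)
$\frac{\left(-36895 + n{\left(-19 \right)}\right) \left(N + 41374\right)}{64500} = \frac{\left(-36895 + 60 \left(-19\right)^{2}\right) \left(-36206 + 41374\right)}{64500} = \left(-36895 + 60 \cdot 361\right) 5168 \cdot \frac{1}{64500} = \left(-36895 + 21660\right) 5168 \cdot \frac{1}{64500} = \left(-15235\right) 5168 \cdot \frac{1}{64500} = \left(-78734480\right) \frac{1}{64500} = - \frac{3936724}{3225}$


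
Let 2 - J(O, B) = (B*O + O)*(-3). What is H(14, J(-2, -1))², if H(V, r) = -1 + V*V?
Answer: 38025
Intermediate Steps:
J(O, B) = 2 + 3*O + 3*B*O (J(O, B) = 2 - (B*O + O)*(-3) = 2 - (O + B*O)*(-3) = 2 - (-3*O - 3*B*O) = 2 + (3*O + 3*B*O) = 2 + 3*O + 3*B*O)
H(V, r) = -1 + V²
H(14, J(-2, -1))² = (-1 + 14²)² = (-1 + 196)² = 195² = 38025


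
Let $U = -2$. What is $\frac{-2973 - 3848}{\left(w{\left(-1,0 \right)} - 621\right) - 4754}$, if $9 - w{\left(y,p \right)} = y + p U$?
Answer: $\frac{6821}{5365} \approx 1.2714$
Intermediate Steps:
$w{\left(y,p \right)} = 9 - y + 2 p$ ($w{\left(y,p \right)} = 9 - \left(y + p \left(-2\right)\right) = 9 - \left(y - 2 p\right) = 9 + \left(- y + 2 p\right) = 9 - y + 2 p$)
$\frac{-2973 - 3848}{\left(w{\left(-1,0 \right)} - 621\right) - 4754} = \frac{-2973 - 3848}{\left(\left(9 - -1 + 2 \cdot 0\right) - 621\right) - 4754} = - \frac{6821}{\left(\left(9 + 1 + 0\right) - 621\right) - 4754} = - \frac{6821}{\left(10 - 621\right) - 4754} = - \frac{6821}{-611 - 4754} = - \frac{6821}{-5365} = \left(-6821\right) \left(- \frac{1}{5365}\right) = \frac{6821}{5365}$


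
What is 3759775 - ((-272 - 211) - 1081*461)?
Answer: 4258599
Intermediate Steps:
3759775 - ((-272 - 211) - 1081*461) = 3759775 - (-483 - 498341) = 3759775 - 1*(-498824) = 3759775 + 498824 = 4258599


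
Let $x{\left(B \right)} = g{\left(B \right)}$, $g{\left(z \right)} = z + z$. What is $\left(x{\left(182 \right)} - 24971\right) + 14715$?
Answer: $-9892$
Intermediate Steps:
$g{\left(z \right)} = 2 z$
$x{\left(B \right)} = 2 B$
$\left(x{\left(182 \right)} - 24971\right) + 14715 = \left(2 \cdot 182 - 24971\right) + 14715 = \left(364 - 24971\right) + 14715 = -24607 + 14715 = -9892$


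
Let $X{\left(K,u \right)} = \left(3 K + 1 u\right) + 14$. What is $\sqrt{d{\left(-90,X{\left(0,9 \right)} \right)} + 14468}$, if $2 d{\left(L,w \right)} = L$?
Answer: $\sqrt{14423} \approx 120.1$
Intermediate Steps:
$X{\left(K,u \right)} = 14 + u + 3 K$ ($X{\left(K,u \right)} = \left(3 K + u\right) + 14 = \left(u + 3 K\right) + 14 = 14 + u + 3 K$)
$d{\left(L,w \right)} = \frac{L}{2}$
$\sqrt{d{\left(-90,X{\left(0,9 \right)} \right)} + 14468} = \sqrt{\frac{1}{2} \left(-90\right) + 14468} = \sqrt{-45 + 14468} = \sqrt{14423}$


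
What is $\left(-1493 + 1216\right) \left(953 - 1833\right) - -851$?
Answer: $244611$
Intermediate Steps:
$\left(-1493 + 1216\right) \left(953 - 1833\right) - -851 = \left(-277\right) \left(-880\right) + 851 = 243760 + 851 = 244611$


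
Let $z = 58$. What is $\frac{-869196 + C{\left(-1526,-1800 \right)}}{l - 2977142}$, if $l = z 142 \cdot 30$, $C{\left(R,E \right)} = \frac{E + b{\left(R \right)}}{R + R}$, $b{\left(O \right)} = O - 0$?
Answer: $\frac{1326391433}{4166074612} \approx 0.31838$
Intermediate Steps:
$b{\left(O \right)} = O$ ($b{\left(O \right)} = O + 0 = O$)
$C{\left(R,E \right)} = \frac{E + R}{2 R}$ ($C{\left(R,E \right)} = \frac{E + R}{R + R} = \frac{E + R}{2 R}$)
$l = 247080$ ($l = 58 \cdot 142 \cdot 30 = 8236 \cdot 30 = 247080$)
$\frac{-869196 + C{\left(-1526,-1800 \right)}}{l - 2977142} = \frac{-869196 + \frac{-1800 - 1526}{2 \left(-1526\right)}}{247080 - 2977142} = \frac{-869196 + \frac{1}{2} \left(- \frac{1}{1526}\right) \left(-3326\right)}{-2730062} = \left(-869196 + \frac{1663}{1526}\right) \left(- \frac{1}{2730062}\right) = \left(- \frac{1326391433}{1526}\right) \left(- \frac{1}{2730062}\right) = \frac{1326391433}{4166074612}$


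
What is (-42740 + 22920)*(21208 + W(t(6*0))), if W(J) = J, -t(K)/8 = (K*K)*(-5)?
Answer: -420342560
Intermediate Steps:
t(K) = 40*K**2 (t(K) = -8*K*K*(-5) = -8*K**2*(-5) = -(-40)*K**2 = 40*K**2)
(-42740 + 22920)*(21208 + W(t(6*0))) = (-42740 + 22920)*(21208 + 40*(6*0)**2) = -19820*(21208 + 40*0**2) = -19820*(21208 + 40*0) = -19820*(21208 + 0) = -19820*21208 = -420342560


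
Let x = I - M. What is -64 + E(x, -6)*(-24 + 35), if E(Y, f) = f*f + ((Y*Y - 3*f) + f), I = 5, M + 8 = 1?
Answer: 2048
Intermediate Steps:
M = -7 (M = -8 + 1 = -7)
x = 12 (x = 5 - 1*(-7) = 5 + 7 = 12)
E(Y, f) = Y² + f² - 2*f (E(Y, f) = f² + ((Y² - 3*f) + f) = f² + (Y² - 2*f) = Y² + f² - 2*f)
-64 + E(x, -6)*(-24 + 35) = -64 + (12² + (-6)² - 2*(-6))*(-24 + 35) = -64 + (144 + 36 + 12)*11 = -64 + 192*11 = -64 + 2112 = 2048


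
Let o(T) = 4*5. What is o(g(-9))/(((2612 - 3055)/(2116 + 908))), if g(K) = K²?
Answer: -60480/443 ≈ -136.52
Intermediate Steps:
o(T) = 20
o(g(-9))/(((2612 - 3055)/(2116 + 908))) = 20/(((2612 - 3055)/(2116 + 908))) = 20/((-443/3024)) = 20/((-443*1/3024)) = 20/(-443/3024) = 20*(-3024/443) = -60480/443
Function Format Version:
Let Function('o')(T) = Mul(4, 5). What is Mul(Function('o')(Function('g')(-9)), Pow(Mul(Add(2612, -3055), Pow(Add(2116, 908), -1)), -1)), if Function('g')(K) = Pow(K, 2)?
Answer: Rational(-60480, 443) ≈ -136.52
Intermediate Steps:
Function('o')(T) = 20
Mul(Function('o')(Function('g')(-9)), Pow(Mul(Add(2612, -3055), Pow(Add(2116, 908), -1)), -1)) = Mul(20, Pow(Mul(Add(2612, -3055), Pow(Add(2116, 908), -1)), -1)) = Mul(20, Pow(Mul(-443, Pow(3024, -1)), -1)) = Mul(20, Pow(Mul(-443, Rational(1, 3024)), -1)) = Mul(20, Pow(Rational(-443, 3024), -1)) = Mul(20, Rational(-3024, 443)) = Rational(-60480, 443)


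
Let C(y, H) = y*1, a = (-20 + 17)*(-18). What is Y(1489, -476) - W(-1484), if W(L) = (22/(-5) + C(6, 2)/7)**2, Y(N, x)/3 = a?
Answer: 183074/1225 ≈ 149.45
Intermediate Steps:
a = 54 (a = -3*(-18) = 54)
Y(N, x) = 162 (Y(N, x) = 3*54 = 162)
C(y, H) = y
W(L) = 15376/1225 (W(L) = (22/(-5) + 6/7)**2 = (22*(-1/5) + 6*(1/7))**2 = (-22/5 + 6/7)**2 = (-124/35)**2 = 15376/1225)
Y(1489, -476) - W(-1484) = 162 - 1*15376/1225 = 162 - 15376/1225 = 183074/1225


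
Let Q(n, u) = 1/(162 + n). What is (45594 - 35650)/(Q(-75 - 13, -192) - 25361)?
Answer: -735856/1876713 ≈ -0.39210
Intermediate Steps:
(45594 - 35650)/(Q(-75 - 13, -192) - 25361) = (45594 - 35650)/(1/(162 + (-75 - 13)) - 25361) = 9944/(1/(162 - 88) - 25361) = 9944/(1/74 - 25361) = 9944/(-1876713/74) = 9944*(-74/1876713) = -735856/1876713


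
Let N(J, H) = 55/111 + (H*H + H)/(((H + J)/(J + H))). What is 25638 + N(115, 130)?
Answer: 4736203/111 ≈ 42669.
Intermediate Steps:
N(J, H) = 55/111 + H + H**2 (N(J, H) = 55*(1/111) + (H**2 + H)/(((H + J)/(H + J))) = 55/111 + (H + H**2)/1 = 55/111 + (H + H**2)*1 = 55/111 + (H + H**2) = 55/111 + H + H**2)
25638 + N(115, 130) = 25638 + (55/111 + 130 + 130**2) = 25638 + (55/111 + 130 + 16900) = 25638 + 1890385/111 = 4736203/111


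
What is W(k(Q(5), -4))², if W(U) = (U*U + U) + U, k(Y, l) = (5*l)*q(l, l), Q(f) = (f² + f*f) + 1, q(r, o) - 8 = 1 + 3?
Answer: 3262694400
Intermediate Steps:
q(r, o) = 12 (q(r, o) = 8 + (1 + 3) = 8 + 4 = 12)
Q(f) = 1 + 2*f² (Q(f) = (f² + f²) + 1 = 2*f² + 1 = 1 + 2*f²)
k(Y, l) = 60*l (k(Y, l) = (5*l)*12 = 60*l)
W(U) = U² + 2*U (W(U) = (U² + U) + U = (U + U²) + U = U² + 2*U)
W(k(Q(5), -4))² = ((60*(-4))*(2 + 60*(-4)))² = (-240*(2 - 240))² = (-240*(-238))² = 57120² = 3262694400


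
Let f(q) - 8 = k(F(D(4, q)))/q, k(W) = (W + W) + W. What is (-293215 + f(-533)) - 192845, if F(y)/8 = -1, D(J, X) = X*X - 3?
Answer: -259065692/533 ≈ -4.8605e+5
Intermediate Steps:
D(J, X) = -3 + X**2 (D(J, X) = X**2 - 3 = -3 + X**2)
F(y) = -8 (F(y) = 8*(-1) = -8)
k(W) = 3*W (k(W) = 2*W + W = 3*W)
f(q) = 8 - 24/q (f(q) = 8 + (3*(-8))/q = 8 - 24/q)
(-293215 + f(-533)) - 192845 = (-293215 + (8 - 24/(-533))) - 192845 = (-293215 + (8 - 24*(-1/533))) - 192845 = (-293215 + (8 + 24/533)) - 192845 = (-293215 + 4288/533) - 192845 = -156279307/533 - 192845 = -259065692/533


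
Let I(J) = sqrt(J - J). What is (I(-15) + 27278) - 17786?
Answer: 9492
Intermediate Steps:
I(J) = 0 (I(J) = sqrt(0) = 0)
(I(-15) + 27278) - 17786 = (0 + 27278) - 17786 = 27278 - 17786 = 9492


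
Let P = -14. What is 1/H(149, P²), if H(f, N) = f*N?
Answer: 1/29204 ≈ 3.4242e-5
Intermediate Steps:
H(f, N) = N*f
1/H(149, P²) = 1/((-14)²*149) = 1/(196*149) = 1/29204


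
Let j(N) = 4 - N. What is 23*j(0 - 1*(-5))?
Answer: -23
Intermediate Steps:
23*j(0 - 1*(-5)) = 23*(4 - (0 - 1*(-5))) = 23*(4 - (0 + 5)) = 23*(4 - 1*5) = 23*(4 - 5) = 23*(-1) = -23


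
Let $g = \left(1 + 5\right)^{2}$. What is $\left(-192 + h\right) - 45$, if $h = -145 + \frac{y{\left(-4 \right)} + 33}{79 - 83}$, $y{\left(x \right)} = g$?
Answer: $- \frac{1597}{4} \approx -399.25$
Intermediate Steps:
$g = 36$ ($g = 6^{2} = 36$)
$y{\left(x \right)} = 36$
$h = - \frac{649}{4}$ ($h = -145 + \frac{36 + 33}{79 - 83} = -145 + \frac{69}{-4} = -145 + 69 \left(- \frac{1}{4}\right) = -145 - \frac{69}{4} = - \frac{649}{4} \approx -162.25$)
$\left(-192 + h\right) - 45 = \left(-192 - \frac{649}{4}\right) - 45 = - \frac{1417}{4} - 45 = - \frac{1597}{4}$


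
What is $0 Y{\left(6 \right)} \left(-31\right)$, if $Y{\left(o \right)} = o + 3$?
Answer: $0$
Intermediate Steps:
$Y{\left(o \right)} = 3 + o$
$0 Y{\left(6 \right)} \left(-31\right) = 0 \left(3 + 6\right) \left(-31\right) = 0 \cdot 9 \left(-31\right) = 0 \left(-31\right) = 0$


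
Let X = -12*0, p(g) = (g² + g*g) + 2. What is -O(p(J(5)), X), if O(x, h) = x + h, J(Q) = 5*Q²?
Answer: -31252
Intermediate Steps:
p(g) = 2 + 2*g² (p(g) = (g² + g²) + 2 = 2*g² + 2 = 2 + 2*g²)
X = 0
O(x, h) = h + x
-O(p(J(5)), X) = -(0 + (2 + 2*(5*5²)²)) = -(0 + (2 + 2*(5*25)²)) = -(0 + (2 + 2*125²)) = -(0 + (2 + 2*15625)) = -(0 + (2 + 31250)) = -(0 + 31252) = -1*31252 = -31252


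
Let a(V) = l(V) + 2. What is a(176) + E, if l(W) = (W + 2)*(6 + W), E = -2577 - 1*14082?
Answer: 15739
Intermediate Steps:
E = -16659 (E = -2577 - 14082 = -16659)
l(W) = (2 + W)*(6 + W)
a(V) = 14 + V**2 + 8*V (a(V) = (12 + V**2 + 8*V) + 2 = 14 + V**2 + 8*V)
a(176) + E = (14 + 176**2 + 8*176) - 16659 = (14 + 30976 + 1408) - 16659 = 32398 - 16659 = 15739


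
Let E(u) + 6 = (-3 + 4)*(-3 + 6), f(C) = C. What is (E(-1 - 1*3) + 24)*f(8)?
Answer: 168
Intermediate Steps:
E(u) = -3 (E(u) = -6 + (-3 + 4)*(-3 + 6) = -6 + 1*3 = -6 + 3 = -3)
(E(-1 - 1*3) + 24)*f(8) = (-3 + 24)*8 = 21*8 = 168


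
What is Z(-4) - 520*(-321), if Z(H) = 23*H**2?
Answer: 167288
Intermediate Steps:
Z(-4) - 520*(-321) = 23*(-4)**2 - 520*(-321) = 23*16 + 166920 = 368 + 166920 = 167288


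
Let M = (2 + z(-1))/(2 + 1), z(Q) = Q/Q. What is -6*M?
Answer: -6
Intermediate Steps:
z(Q) = 1
M = 1 (M = (2 + 1)/(2 + 1) = 3/3 = 3*(⅓) = 1)
-6*M = -6*1 = -6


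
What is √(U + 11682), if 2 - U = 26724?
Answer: 8*I*√235 ≈ 122.64*I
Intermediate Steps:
U = -26722 (U = 2 - 1*26724 = 2 - 26724 = -26722)
√(U + 11682) = √(-26722 + 11682) = √(-15040) = 8*I*√235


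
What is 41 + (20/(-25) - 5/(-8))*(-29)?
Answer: 1843/40 ≈ 46.075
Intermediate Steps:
41 + (20/(-25) - 5/(-8))*(-29) = 41 + (20*(-1/25) - 5*(-⅛))*(-29) = 41 + (-⅘ + 5/8)*(-29) = 41 - 7/40*(-29) = 41 + 203/40 = 1843/40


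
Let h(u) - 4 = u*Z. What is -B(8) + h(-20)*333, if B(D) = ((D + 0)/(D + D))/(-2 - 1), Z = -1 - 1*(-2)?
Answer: -31967/6 ≈ -5327.8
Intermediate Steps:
Z = 1 (Z = -1 + 2 = 1)
h(u) = 4 + u (h(u) = 4 + u*1 = 4 + u)
B(D) = -1/6 (B(D) = (D/((2*D)))/(-3) = (D*(1/(2*D)))*(-1/3) = (1/2)*(-1/3) = -1/6)
-B(8) + h(-20)*333 = -1*(-1/6) + (4 - 20)*333 = 1/6 - 16*333 = 1/6 - 5328 = -31967/6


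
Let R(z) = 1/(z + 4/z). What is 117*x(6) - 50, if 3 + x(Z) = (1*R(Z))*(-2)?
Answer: -4361/10 ≈ -436.10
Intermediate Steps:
x(Z) = -3 - 2*Z/(4 + Z²) (x(Z) = -3 + (1*(Z/(4 + Z²)))*(-2) = -3 + (Z/(4 + Z²))*(-2) = -3 - 2*Z/(4 + Z²))
117*x(6) - 50 = 117*((-12 - 3*6² - 2*6)/(4 + 6²)) - 50 = 117*((-12 - 3*36 - 12)/(4 + 36)) - 50 = 117*((-12 - 108 - 12)/40) - 50 = 117*((1/40)*(-132)) - 50 = 117*(-33/10) - 50 = -3861/10 - 50 = -4361/10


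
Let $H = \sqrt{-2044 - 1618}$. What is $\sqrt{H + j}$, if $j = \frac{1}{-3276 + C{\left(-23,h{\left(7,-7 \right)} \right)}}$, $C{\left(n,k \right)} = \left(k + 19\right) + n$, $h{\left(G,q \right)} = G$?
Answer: $\frac{\sqrt{-3273 + 10712529 i \sqrt{3662}}}{3273} \approx 5.5006 + 5.5007 i$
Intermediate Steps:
$C{\left(n,k \right)} = 19 + k + n$ ($C{\left(n,k \right)} = \left(19 + k\right) + n = 19 + k + n$)
$j = - \frac{1}{3273}$ ($j = \frac{1}{-3276 + \left(19 + 7 - 23\right)} = \frac{1}{-3276 + 3} = \frac{1}{-3273} = - \frac{1}{3273} \approx -0.00030553$)
$H = i \sqrt{3662}$ ($H = \sqrt{-3662} = i \sqrt{3662} \approx 60.514 i$)
$\sqrt{H + j} = \sqrt{i \sqrt{3662} - \frac{1}{3273}} = \sqrt{- \frac{1}{3273} + i \sqrt{3662}}$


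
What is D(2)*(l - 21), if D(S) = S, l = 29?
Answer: 16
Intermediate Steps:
D(2)*(l - 21) = 2*(29 - 21) = 2*8 = 16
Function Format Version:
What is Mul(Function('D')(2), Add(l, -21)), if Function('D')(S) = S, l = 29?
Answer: 16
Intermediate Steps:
Mul(Function('D')(2), Add(l, -21)) = Mul(2, Add(29, -21)) = Mul(2, 8) = 16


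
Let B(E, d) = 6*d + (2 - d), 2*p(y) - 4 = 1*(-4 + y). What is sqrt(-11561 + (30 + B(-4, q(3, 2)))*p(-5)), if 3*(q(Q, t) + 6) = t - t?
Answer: I*sqrt(11566) ≈ 107.55*I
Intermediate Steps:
q(Q, t) = -6 (q(Q, t) = -6 + (t - t)/3 = -6 + (1/3)*0 = -6 + 0 = -6)
p(y) = y/2 (p(y) = 2 + (1*(-4 + y))/2 = 2 + (-4 + y)/2 = 2 + (-2 + y/2) = y/2)
B(E, d) = 2 + 5*d
sqrt(-11561 + (30 + B(-4, q(3, 2)))*p(-5)) = sqrt(-11561 + (30 + (2 + 5*(-6)))*((1/2)*(-5))) = sqrt(-11561 + (30 + (2 - 30))*(-5/2)) = sqrt(-11561 + (30 - 28)*(-5/2)) = sqrt(-11561 + 2*(-5/2)) = sqrt(-11561 - 5) = sqrt(-11566) = I*sqrt(11566)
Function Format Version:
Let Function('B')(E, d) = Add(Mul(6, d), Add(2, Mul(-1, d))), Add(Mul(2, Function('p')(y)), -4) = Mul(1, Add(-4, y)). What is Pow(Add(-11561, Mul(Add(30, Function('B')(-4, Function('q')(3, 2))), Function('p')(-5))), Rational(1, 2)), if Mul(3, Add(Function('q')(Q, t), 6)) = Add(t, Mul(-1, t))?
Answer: Mul(I, Pow(11566, Rational(1, 2))) ≈ Mul(107.55, I)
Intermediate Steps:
Function('q')(Q, t) = -6 (Function('q')(Q, t) = Add(-6, Mul(Rational(1, 3), Add(t, Mul(-1, t)))) = Add(-6, Mul(Rational(1, 3), 0)) = Add(-6, 0) = -6)
Function('p')(y) = Mul(Rational(1, 2), y) (Function('p')(y) = Add(2, Mul(Rational(1, 2), Mul(1, Add(-4, y)))) = Add(2, Mul(Rational(1, 2), Add(-4, y))) = Add(2, Add(-2, Mul(Rational(1, 2), y))) = Mul(Rational(1, 2), y))
Function('B')(E, d) = Add(2, Mul(5, d))
Pow(Add(-11561, Mul(Add(30, Function('B')(-4, Function('q')(3, 2))), Function('p')(-5))), Rational(1, 2)) = Pow(Add(-11561, Mul(Add(30, Add(2, Mul(5, -6))), Mul(Rational(1, 2), -5))), Rational(1, 2)) = Pow(Add(-11561, Mul(Add(30, Add(2, -30)), Rational(-5, 2))), Rational(1, 2)) = Pow(Add(-11561, Mul(Add(30, -28), Rational(-5, 2))), Rational(1, 2)) = Pow(Add(-11561, Mul(2, Rational(-5, 2))), Rational(1, 2)) = Pow(Add(-11561, -5), Rational(1, 2)) = Pow(-11566, Rational(1, 2)) = Mul(I, Pow(11566, Rational(1, 2)))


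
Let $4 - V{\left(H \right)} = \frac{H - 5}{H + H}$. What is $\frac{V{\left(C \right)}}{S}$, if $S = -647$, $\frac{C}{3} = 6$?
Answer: $- \frac{131}{23292} \approx -0.0056242$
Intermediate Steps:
$C = 18$ ($C = 3 \cdot 6 = 18$)
$V{\left(H \right)} = 4 - \frac{-5 + H}{2 H}$ ($V{\left(H \right)} = 4 - \frac{H - 5}{H + H} = 4 - \frac{-5 + H}{2 H}$)
$\frac{V{\left(C \right)}}{S} = \frac{\frac{1}{2} \cdot \frac{1}{18} \left(5 + 7 \cdot 18\right)}{-647} = \frac{1}{2} \cdot \frac{1}{18} \left(5 + 126\right) \left(- \frac{1}{647}\right) = \frac{1}{2} \cdot \frac{1}{18} \cdot 131 \left(- \frac{1}{647}\right) = \frac{131}{36} \left(- \frac{1}{647}\right) = - \frac{131}{23292}$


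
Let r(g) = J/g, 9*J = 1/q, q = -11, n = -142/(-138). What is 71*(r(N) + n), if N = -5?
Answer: 833398/11385 ≈ 73.201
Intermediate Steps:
n = 71/69 (n = -142*(-1/138) = 71/69 ≈ 1.0290)
J = -1/99 (J = (⅑)/(-11) = (⅑)*(-1/11) = -1/99 ≈ -0.010101)
r(g) = -1/(99*g)
71*(r(N) + n) = 71*(-1/99/(-5) + 71/69) = 71*(-1/99*(-⅕) + 71/69) = 71*(1/495 + 71/69) = 71*(11738/11385) = 833398/11385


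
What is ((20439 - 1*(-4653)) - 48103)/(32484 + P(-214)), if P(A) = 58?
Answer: -23011/32542 ≈ -0.70712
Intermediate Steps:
((20439 - 1*(-4653)) - 48103)/(32484 + P(-214)) = ((20439 - 1*(-4653)) - 48103)/(32484 + 58) = ((20439 + 4653) - 48103)/32542 = (25092 - 48103)*(1/32542) = -23011*1/32542 = -23011/32542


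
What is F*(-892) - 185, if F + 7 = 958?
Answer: -848477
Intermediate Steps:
F = 951 (F = -7 + 958 = 951)
F*(-892) - 185 = 951*(-892) - 185 = -848292 - 185 = -848477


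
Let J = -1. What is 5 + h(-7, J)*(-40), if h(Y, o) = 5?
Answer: -195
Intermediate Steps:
5 + h(-7, J)*(-40) = 5 + 5*(-40) = 5 - 200 = -195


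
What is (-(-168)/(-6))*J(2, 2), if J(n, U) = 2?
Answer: -56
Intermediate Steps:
(-(-168)/(-6))*J(2, 2) = -(-168)/(-6)*2 = -(-168)*(-1)/6*2 = -14*2*2 = -28*2 = -56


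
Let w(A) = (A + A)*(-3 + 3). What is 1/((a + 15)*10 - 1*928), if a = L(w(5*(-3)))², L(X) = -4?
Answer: -1/618 ≈ -0.0016181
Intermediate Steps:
w(A) = 0 (w(A) = (2*A)*0 = 0)
a = 16 (a = (-4)² = 16)
1/((a + 15)*10 - 1*928) = 1/((16 + 15)*10 - 1*928) = 1/(31*10 - 928) = 1/(310 - 928) = 1/(-618) = -1/618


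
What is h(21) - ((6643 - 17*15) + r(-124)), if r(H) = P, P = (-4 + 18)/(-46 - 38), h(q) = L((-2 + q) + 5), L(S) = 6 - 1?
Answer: -38297/6 ≈ -6382.8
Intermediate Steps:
L(S) = 5
h(q) = 5
P = -⅙ (P = 14/(-84) = 14*(-1/84) = -⅙ ≈ -0.16667)
r(H) = -⅙
h(21) - ((6643 - 17*15) + r(-124)) = 5 - ((6643 - 17*15) - ⅙) = 5 - ((6643 - 255) - ⅙) = 5 - (6388 - ⅙) = 5 - 1*38327/6 = 5 - 38327/6 = -38297/6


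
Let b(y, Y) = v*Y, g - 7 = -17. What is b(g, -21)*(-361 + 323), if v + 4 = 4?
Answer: 0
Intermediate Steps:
g = -10 (g = 7 - 17 = -10)
v = 0 (v = -4 + 4 = 0)
b(y, Y) = 0 (b(y, Y) = 0*Y = 0)
b(g, -21)*(-361 + 323) = 0*(-361 + 323) = 0*(-38) = 0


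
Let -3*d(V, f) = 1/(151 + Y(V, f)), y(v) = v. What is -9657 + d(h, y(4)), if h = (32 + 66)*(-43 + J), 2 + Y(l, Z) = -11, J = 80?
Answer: -3997999/414 ≈ -9657.0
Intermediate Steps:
Y(l, Z) = -13 (Y(l, Z) = -2 - 11 = -13)
h = 3626 (h = (32 + 66)*(-43 + 80) = 98*37 = 3626)
d(V, f) = -1/414 (d(V, f) = -1/(3*(151 - 13)) = -⅓/138 = -⅓*1/138 = -1/414)
-9657 + d(h, y(4)) = -9657 - 1/414 = -3997999/414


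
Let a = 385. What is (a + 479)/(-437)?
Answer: -864/437 ≈ -1.9771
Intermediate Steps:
(a + 479)/(-437) = (385 + 479)/(-437) = 864*(-1/437) = -864/437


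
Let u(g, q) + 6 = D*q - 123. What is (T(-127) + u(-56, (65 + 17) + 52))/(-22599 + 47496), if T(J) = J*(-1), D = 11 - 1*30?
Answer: -2548/24897 ≈ -0.10234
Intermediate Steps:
D = -19 (D = 11 - 30 = -19)
T(J) = -J
u(g, q) = -129 - 19*q (u(g, q) = -6 + (-19*q - 123) = -6 + (-123 - 19*q) = -129 - 19*q)
(T(-127) + u(-56, (65 + 17) + 52))/(-22599 + 47496) = (-1*(-127) + (-129 - 19*((65 + 17) + 52)))/(-22599 + 47496) = (127 + (-129 - 19*(82 + 52)))/24897 = (127 + (-129 - 19*134))*(1/24897) = (127 + (-129 - 2546))*(1/24897) = (127 - 2675)*(1/24897) = -2548*1/24897 = -2548/24897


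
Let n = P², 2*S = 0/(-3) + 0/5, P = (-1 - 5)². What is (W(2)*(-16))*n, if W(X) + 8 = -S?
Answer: 165888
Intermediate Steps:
P = 36 (P = (-6)² = 36)
S = 0 (S = (0/(-3) + 0/5)/2 = (0*(-⅓) + 0*(⅕))/2 = (0 + 0)/2 = (½)*0 = 0)
n = 1296 (n = 36² = 1296)
W(X) = -8 (W(X) = -8 - 1*0 = -8 + 0 = -8)
(W(2)*(-16))*n = -8*(-16)*1296 = 128*1296 = 165888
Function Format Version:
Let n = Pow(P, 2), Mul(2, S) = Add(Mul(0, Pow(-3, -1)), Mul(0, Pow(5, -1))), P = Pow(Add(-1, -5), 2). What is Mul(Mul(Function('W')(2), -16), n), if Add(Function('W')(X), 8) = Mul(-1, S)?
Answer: 165888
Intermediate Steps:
P = 36 (P = Pow(-6, 2) = 36)
S = 0 (S = Mul(Rational(1, 2), Add(Mul(0, Pow(-3, -1)), Mul(0, Pow(5, -1)))) = Mul(Rational(1, 2), Add(Mul(0, Rational(-1, 3)), Mul(0, Rational(1, 5)))) = Mul(Rational(1, 2), Add(0, 0)) = Mul(Rational(1, 2), 0) = 0)
n = 1296 (n = Pow(36, 2) = 1296)
Function('W')(X) = -8 (Function('W')(X) = Add(-8, Mul(-1, 0)) = Add(-8, 0) = -8)
Mul(Mul(Function('W')(2), -16), n) = Mul(Mul(-8, -16), 1296) = Mul(128, 1296) = 165888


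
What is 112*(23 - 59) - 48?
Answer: -4080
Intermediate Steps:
112*(23 - 59) - 48 = 112*(-36) - 48 = -4032 - 48 = -4080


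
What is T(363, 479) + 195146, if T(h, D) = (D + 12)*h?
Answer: 373379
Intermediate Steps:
T(h, D) = h*(12 + D) (T(h, D) = (12 + D)*h = h*(12 + D))
T(363, 479) + 195146 = 363*(12 + 479) + 195146 = 363*491 + 195146 = 178233 + 195146 = 373379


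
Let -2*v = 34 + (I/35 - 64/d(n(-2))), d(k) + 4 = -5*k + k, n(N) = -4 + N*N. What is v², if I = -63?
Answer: 58081/100 ≈ 580.81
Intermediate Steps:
n(N) = -4 + N²
d(k) = -4 - 4*k (d(k) = -4 + (-5*k + k) = -4 - 4*k)
v = -241/10 (v = -(34 + (-63/35 - 64/(-4 - 4*(-4 + (-2)²))))/2 = -(34 + (-63*1/35 - 64/(-4 - 4*(-4 + 4))))/2 = -(34 + (-9/5 - 64/(-4 - 4*0)))/2 = -(34 + (-9/5 - 64/(-4 + 0)))/2 = -(34 + (-9/5 - 64/(-4)))/2 = -(34 + (-9/5 - 64*(-¼)))/2 = -(34 + (-9/5 + 16))/2 = -(34 + 71/5)/2 = -½*241/5 = -241/10 ≈ -24.100)
v² = (-241/10)² = 58081/100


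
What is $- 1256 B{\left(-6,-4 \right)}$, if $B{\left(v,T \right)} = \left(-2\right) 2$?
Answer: $5024$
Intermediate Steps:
$B{\left(v,T \right)} = -4$
$- 1256 B{\left(-6,-4 \right)} = \left(-1256\right) \left(-4\right) = 5024$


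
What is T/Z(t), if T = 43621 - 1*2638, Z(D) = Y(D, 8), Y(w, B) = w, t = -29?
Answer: -40983/29 ≈ -1413.2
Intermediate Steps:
Z(D) = D
T = 40983 (T = 43621 - 2638 = 40983)
T/Z(t) = 40983/(-29) = 40983*(-1/29) = -40983/29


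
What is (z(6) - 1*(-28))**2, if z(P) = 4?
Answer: 1024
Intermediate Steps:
(z(6) - 1*(-28))**2 = (4 - 1*(-28))**2 = (4 + 28)**2 = 32**2 = 1024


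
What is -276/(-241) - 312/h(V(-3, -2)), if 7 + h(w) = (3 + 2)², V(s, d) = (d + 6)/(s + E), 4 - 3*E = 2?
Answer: -11704/723 ≈ -16.188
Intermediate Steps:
E = ⅔ (E = 4/3 - ⅓*2 = 4/3 - ⅔ = ⅔ ≈ 0.66667)
V(s, d) = (6 + d)/(⅔ + s) (V(s, d) = (d + 6)/(s + ⅔) = (6 + d)/(⅔ + s))
h(w) = 18 (h(w) = -7 + (3 + 2)² = -7 + 5² = -7 + 25 = 18)
-276/(-241) - 312/h(V(-3, -2)) = -276/(-241) - 312/18 = -276*(-1/241) - 312*1/18 = 276/241 - 52/3 = -11704/723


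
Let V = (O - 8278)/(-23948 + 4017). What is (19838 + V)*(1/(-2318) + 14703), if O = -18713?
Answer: 13476465283936457/46200058 ≈ 2.9170e+8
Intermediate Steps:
V = 26991/19931 (V = (-18713 - 8278)/(-23948 + 4017) = -26991/(-19931) = -26991*(-1/19931) = 26991/19931 ≈ 1.3542)
(19838 + V)*(1/(-2318) + 14703) = (19838 + 26991/19931)*(1/(-2318) + 14703) = 395418169*(-1/2318 + 14703)/19931 = (395418169/19931)*(34081553/2318) = 13476465283936457/46200058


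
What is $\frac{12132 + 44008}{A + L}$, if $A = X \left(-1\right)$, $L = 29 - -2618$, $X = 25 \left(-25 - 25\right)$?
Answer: $\frac{56140}{3897} \approx 14.406$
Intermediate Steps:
$X = -1250$ ($X = 25 \left(-50\right) = -1250$)
$L = 2647$ ($L = 29 + 2618 = 2647$)
$A = 1250$ ($A = \left(-1250\right) \left(-1\right) = 1250$)
$\frac{12132 + 44008}{A + L} = \frac{12132 + 44008}{1250 + 2647} = \frac{56140}{3897}$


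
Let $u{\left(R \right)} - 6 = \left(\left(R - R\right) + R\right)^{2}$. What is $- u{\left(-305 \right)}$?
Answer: $-93031$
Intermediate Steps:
$u{\left(R \right)} = 6 + R^{2}$ ($u{\left(R \right)} = 6 + \left(\left(R - R\right) + R\right)^{2} = 6 + \left(0 + R\right)^{2} = 6 + R^{2}$)
$- u{\left(-305 \right)} = - (6 + \left(-305\right)^{2}) = - (6 + 93025) = \left(-1\right) 93031 = -93031$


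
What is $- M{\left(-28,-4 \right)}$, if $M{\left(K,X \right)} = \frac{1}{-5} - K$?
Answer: $- \frac{139}{5} \approx -27.8$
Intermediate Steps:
$M{\left(K,X \right)} = - \frac{1}{5} - K$
$- M{\left(-28,-4 \right)} = - (- \frac{1}{5} - -28) = - (- \frac{1}{5} + 28) = \left(-1\right) \frac{139}{5} = - \frac{139}{5}$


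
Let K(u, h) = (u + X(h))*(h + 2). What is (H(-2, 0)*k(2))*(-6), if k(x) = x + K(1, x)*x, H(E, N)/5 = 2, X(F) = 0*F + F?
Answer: -1560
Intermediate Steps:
X(F) = F (X(F) = 0 + F = F)
K(u, h) = (2 + h)*(h + u) (K(u, h) = (u + h)*(h + 2) = (h + u)*(2 + h) = (2 + h)*(h + u))
H(E, N) = 10 (H(E, N) = 5*2 = 10)
k(x) = x + x*(2 + x² + 3*x) (k(x) = x + (x² + 2*x + 2*1 + x*1)*x = x + (x² + 2*x + 2 + x)*x = x + (2 + x² + 3*x)*x = x + x*(2 + x² + 3*x))
(H(-2, 0)*k(2))*(-6) = (10*(2*(3 + 2² + 3*2)))*(-6) = (10*(2*(3 + 4 + 6)))*(-6) = (10*(2*13))*(-6) = (10*26)*(-6) = 260*(-6) = -1560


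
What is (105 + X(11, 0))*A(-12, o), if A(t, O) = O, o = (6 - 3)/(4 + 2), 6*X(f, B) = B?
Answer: 105/2 ≈ 52.500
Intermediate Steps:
X(f, B) = B/6
o = ½ (o = 3/6 = 3*(⅙) = ½ ≈ 0.50000)
(105 + X(11, 0))*A(-12, o) = (105 + (⅙)*0)*(½) = (105 + 0)*(½) = 105*(½) = 105/2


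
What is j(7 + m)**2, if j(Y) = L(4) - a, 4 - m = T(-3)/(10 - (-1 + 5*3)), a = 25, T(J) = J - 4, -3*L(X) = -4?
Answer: 5041/9 ≈ 560.11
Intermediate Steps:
L(X) = 4/3 (L(X) = -1/3*(-4) = 4/3)
T(J) = -4 + J
m = 9/4 (m = 4 - (-4 - 3)/(10 - (-1 + 5*3)) = 4 - (-7)/(10 - (-1 + 15)) = 4 - (-7)/(10 - 1*14) = 4 - (-7)/(10 - 14) = 4 - (-7)/(-4) = 4 - (-7)*(-1)/4 = 4 - 1*7/4 = 4 - 7/4 = 9/4 ≈ 2.2500)
j(Y) = -71/3 (j(Y) = 4/3 - 1*25 = 4/3 - 25 = -71/3)
j(7 + m)**2 = (-71/3)**2 = 5041/9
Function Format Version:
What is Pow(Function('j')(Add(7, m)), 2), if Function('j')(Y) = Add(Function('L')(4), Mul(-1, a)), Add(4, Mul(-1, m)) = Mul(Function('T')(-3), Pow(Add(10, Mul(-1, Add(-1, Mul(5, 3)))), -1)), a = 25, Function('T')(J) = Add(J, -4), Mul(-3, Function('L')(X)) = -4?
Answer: Rational(5041, 9) ≈ 560.11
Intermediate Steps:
Function('L')(X) = Rational(4, 3) (Function('L')(X) = Mul(Rational(-1, 3), -4) = Rational(4, 3))
Function('T')(J) = Add(-4, J)
m = Rational(9, 4) (m = Add(4, Mul(-1, Mul(Add(-4, -3), Pow(Add(10, Mul(-1, Add(-1, Mul(5, 3)))), -1)))) = Add(4, Mul(-1, Mul(-7, Pow(Add(10, Mul(-1, Add(-1, 15))), -1)))) = Add(4, Mul(-1, Mul(-7, Pow(Add(10, Mul(-1, 14)), -1)))) = Add(4, Mul(-1, Mul(-7, Pow(Add(10, -14), -1)))) = Add(4, Mul(-1, Mul(-7, Pow(-4, -1)))) = Add(4, Mul(-1, Mul(-7, Rational(-1, 4)))) = Add(4, Mul(-1, Rational(7, 4))) = Add(4, Rational(-7, 4)) = Rational(9, 4) ≈ 2.2500)
Function('j')(Y) = Rational(-71, 3) (Function('j')(Y) = Add(Rational(4, 3), Mul(-1, 25)) = Add(Rational(4, 3), -25) = Rational(-71, 3))
Pow(Function('j')(Add(7, m)), 2) = Pow(Rational(-71, 3), 2) = Rational(5041, 9)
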